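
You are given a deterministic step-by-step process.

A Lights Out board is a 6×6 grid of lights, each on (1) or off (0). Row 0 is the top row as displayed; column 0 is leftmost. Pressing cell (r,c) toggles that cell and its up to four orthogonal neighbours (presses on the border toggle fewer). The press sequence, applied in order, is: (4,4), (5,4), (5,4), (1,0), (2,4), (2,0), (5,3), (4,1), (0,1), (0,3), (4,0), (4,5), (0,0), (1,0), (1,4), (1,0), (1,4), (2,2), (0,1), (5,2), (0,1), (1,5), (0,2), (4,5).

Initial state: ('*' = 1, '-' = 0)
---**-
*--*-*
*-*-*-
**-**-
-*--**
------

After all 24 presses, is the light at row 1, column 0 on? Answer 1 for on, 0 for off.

k=0  ---**-
*--*-*
*-*-*-
**-**-
-*--**
------
k=1  ---**-
*--*-*
*-*-*-
**-*--
-*-*--
----*-
k=2  ---**-
*--*-*
*-*-*-
**-*--
-*-**-
---*-*
k=3  ---**-
*--*-*
*-*-*-
**-*--
-*-*--
----*-
k=4  *--**-
-*-*-*
--*-*-
**-*--
-*-*--
----*-
k=5  *--**-
-*-***
--**-*
**-**-
-*-*--
----*-
k=6  *--**-
**-***
****-*
-*-**-
-*-*--
----*-
k=7  *--**-
**-***
****-*
-*-**-
-*----
--**--
k=8  *--**-
**-***
****-*
---**-
*-*---
-***--
k=9  -****-
*--***
****-*
---**-
*-*---
-***--
k=10  -*----
*---**
****-*
---**-
*-*---
-***--
k=11  -*----
*---**
****-*
*--**-
-**---
****--
k=12  -*----
*---**
****-*
*--***
-**-**
****-*
k=13  *-----
----**
****-*
*--***
-**-**
****-*
k=14  ------
**--**
-***-*
*--***
-**-**
****-*
k=15  ----*-
**-*--
-*****
*--***
-**-**
****-*
k=16  *---*-
---*--
******
*--***
-**-**
****-*
k=17  *-----
----**
****-*
*--***
-**-**
****-*
k=18  *-----
--*-**
*----*
*-****
-**-**
****-*
k=19  -**---
-**-**
*----*
*-****
-**-**
****-*
k=20  -**---
-**-**
*----*
*-****
-*--**
*----*
k=21  *-----
--*-**
*----*
*-****
-*--**
*----*
k=22  *----*
--*---
*-----
*-****
-*--**
*----*
k=23  ****-*
------
*-----
*-****
-*--**
*----*
k=24  ****-*
------
*-----
*-***-
-*----
*-----

0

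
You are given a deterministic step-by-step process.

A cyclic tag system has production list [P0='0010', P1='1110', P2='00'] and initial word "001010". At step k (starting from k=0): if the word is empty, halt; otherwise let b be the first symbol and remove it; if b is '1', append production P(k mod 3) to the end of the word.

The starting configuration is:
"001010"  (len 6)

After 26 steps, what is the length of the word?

t=0: "001010"  (len 6)
t=1: "01010"  (len 5)
t=2: "1010"  (len 4)
t=3: "01000"  (len 5)
t=4: "1000"  (len 4)
t=5: "0001110"  (len 7)
t=6: "001110"  (len 6)
t=7: "01110"  (len 5)
t=8: "1110"  (len 4)
t=9: "11000"  (len 5)
t=10: "10000010"  (len 8)
t=11: "00000101110"  (len 11)
t=12: "0000101110"  (len 10)
t=13: "000101110"  (len 9)
t=14: "00101110"  (len 8)
t=15: "0101110"  (len 7)
t=16: "101110"  (len 6)
t=17: "011101110"  (len 9)
t=18: "11101110"  (len 8)
t=19: "11011100010"  (len 11)
t=20: "10111000101110"  (len 14)
t=21: "011100010111000"  (len 15)
t=22: "11100010111000"  (len 14)
t=23: "11000101110001110"  (len 17)
t=24: "100010111000111000"  (len 18)
t=25: "000101110001110000010"  (len 21)
t=26: "00101110001110000010"  (len 20)

20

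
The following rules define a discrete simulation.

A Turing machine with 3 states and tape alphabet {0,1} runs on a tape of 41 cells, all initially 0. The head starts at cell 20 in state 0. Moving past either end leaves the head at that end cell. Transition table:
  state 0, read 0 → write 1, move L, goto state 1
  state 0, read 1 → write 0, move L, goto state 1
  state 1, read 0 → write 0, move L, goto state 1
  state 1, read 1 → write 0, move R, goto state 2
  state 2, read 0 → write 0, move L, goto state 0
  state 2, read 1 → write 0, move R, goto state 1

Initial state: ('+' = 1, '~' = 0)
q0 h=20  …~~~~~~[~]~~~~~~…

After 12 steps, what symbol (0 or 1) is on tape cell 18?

step 0: q0 h=20  …~~~~~~[~]~~~~~~…
step 1: q1 h=19  …~~~~~~[~]+~~~~~…
step 2: q1 h=18  …~~~~~~[~]~+~~~~…
step 3: q1 h=17  …~~~~~~[~]~~+~~~…
step 4: q1 h=16  …~~~~~~[~]~~~+~~…
step 5: q1 h=15  …~~~~~~[~]~~~~+~…
step 6: q1 h=14  …~~~~~~[~]~~~~~+…
step 7: q1 h=13  …~~~~~~[~]~~~~~~…
step 8: q1 h=12  …~~~~~~[~]~~~~~~…
step 9: q1 h=11  …~~~~~~[~]~~~~~~…
step 10: q1 h=10  …~~~~~~[~]~~~~~~…
step 11: q1 h= 9  …~~~~~~[~]~~~~~~…
step 12: q1 h= 8  …~~~~~~[~]~~~~~~…

0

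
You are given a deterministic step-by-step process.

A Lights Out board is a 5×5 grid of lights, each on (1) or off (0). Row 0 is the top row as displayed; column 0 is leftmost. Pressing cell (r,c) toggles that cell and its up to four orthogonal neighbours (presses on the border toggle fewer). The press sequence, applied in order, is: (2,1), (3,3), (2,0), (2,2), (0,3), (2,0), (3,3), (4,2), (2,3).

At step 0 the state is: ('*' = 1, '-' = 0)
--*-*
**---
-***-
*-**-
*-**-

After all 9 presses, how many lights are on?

12

t=0: --*-*
**---
-***-
*-**-
*-**-
t=1: --*-*
*----
*--*-
****-
*-**-
t=2: --*-*
*----
*----
**--*
*-*--
t=3: --*-*
-----
-*---
-*--*
*-*--
t=4: --*-*
--*--
--**-
-**-*
*-*--
t=5: ---*-
--**-
--**-
-**-*
*-*--
t=6: ---*-
*-**-
****-
***-*
*-*--
t=7: ---*-
*-**-
***--
**-*-
*-**-
t=8: ---*-
*-**-
***--
****-
**---
t=9: ---*-
*-*--
**-**
***--
**---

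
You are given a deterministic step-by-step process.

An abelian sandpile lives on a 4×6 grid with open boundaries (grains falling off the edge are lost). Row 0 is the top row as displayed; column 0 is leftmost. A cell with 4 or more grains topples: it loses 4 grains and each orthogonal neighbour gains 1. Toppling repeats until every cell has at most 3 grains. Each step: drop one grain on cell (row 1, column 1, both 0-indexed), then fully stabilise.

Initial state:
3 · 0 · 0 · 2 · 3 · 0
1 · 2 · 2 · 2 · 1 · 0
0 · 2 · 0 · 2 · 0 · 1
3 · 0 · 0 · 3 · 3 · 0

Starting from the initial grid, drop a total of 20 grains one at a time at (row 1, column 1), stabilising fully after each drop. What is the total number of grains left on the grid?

36

0) 3 · 0 · 0 · 2 · 3 · 0
1 · 2 · 2 · 2 · 1 · 0
0 · 2 · 0 · 2 · 0 · 1
3 · 0 · 0 · 3 · 3 · 0
1) 3 · 0 · 0 · 2 · 3 · 0
1 · 3 · 2 · 2 · 1 · 0
0 · 2 · 0 · 2 · 0 · 1
3 · 0 · 0 · 3 · 3 · 0
2) 3 · 1 · 0 · 2 · 3 · 0
2 · 0 · 3 · 2 · 1 · 0
0 · 3 · 0 · 2 · 0 · 1
3 · 0 · 0 · 3 · 3 · 0
3) 3 · 1 · 0 · 2 · 3 · 0
2 · 1 · 3 · 2 · 1 · 0
0 · 3 · 0 · 2 · 0 · 1
3 · 0 · 0 · 3 · 3 · 0
4) 3 · 1 · 0 · 2 · 3 · 0
2 · 2 · 3 · 2 · 1 · 0
0 · 3 · 0 · 2 · 0 · 1
3 · 0 · 0 · 3 · 3 · 0
5) 3 · 1 · 0 · 2 · 3 · 0
2 · 3 · 3 · 2 · 1 · 0
0 · 3 · 0 · 2 · 0 · 1
3 · 0 · 0 · 3 · 3 · 0
6) 3 · 2 · 1 · 2 · 3 · 0
3 · 2 · 0 · 3 · 1 · 0
1 · 0 · 2 · 2 · 0 · 1
3 · 1 · 0 · 3 · 3 · 0
7) 3 · 2 · 1 · 2 · 3 · 0
3 · 3 · 0 · 3 · 1 · 0
1 · 0 · 2 · 2 · 0 · 1
3 · 1 · 0 · 3 · 3 · 0
8) 1 · 0 · 2 · 2 · 3 · 0
1 · 2 · 1 · 3 · 1 · 0
2 · 1 · 2 · 2 · 0 · 1
3 · 1 · 0 · 3 · 3 · 0
9) 1 · 0 · 2 · 2 · 3 · 0
1 · 3 · 1 · 3 · 1 · 0
2 · 1 · 2 · 2 · 0 · 1
3 · 1 · 0 · 3 · 3 · 0
10) 1 · 1 · 2 · 2 · 3 · 0
2 · 0 · 2 · 3 · 1 · 0
2 · 2 · 2 · 2 · 0 · 1
3 · 1 · 0 · 3 · 3 · 0
11) 1 · 1 · 2 · 2 · 3 · 0
2 · 1 · 2 · 3 · 1 · 0
2 · 2 · 2 · 2 · 0 · 1
3 · 1 · 0 · 3 · 3 · 0
12) 1 · 1 · 2 · 2 · 3 · 0
2 · 2 · 2 · 3 · 1 · 0
2 · 2 · 2 · 2 · 0 · 1
3 · 1 · 0 · 3 · 3 · 0
13) 1 · 1 · 2 · 2 · 3 · 0
2 · 3 · 2 · 3 · 1 · 0
2 · 2 · 2 · 2 · 0 · 1
3 · 1 · 0 · 3 · 3 · 0
14) 1 · 2 · 2 · 2 · 3 · 0
3 · 0 · 3 · 3 · 1 · 0
2 · 3 · 2 · 2 · 0 · 1
3 · 1 · 0 · 3 · 3 · 0
15) 1 · 2 · 2 · 2 · 3 · 0
3 · 1 · 3 · 3 · 1 · 0
2 · 3 · 2 · 2 · 0 · 1
3 · 1 · 0 · 3 · 3 · 0
16) 1 · 2 · 2 · 2 · 3 · 0
3 · 2 · 3 · 3 · 1 · 0
2 · 3 · 2 · 2 · 0 · 1
3 · 1 · 0 · 3 · 3 · 0
17) 1 · 2 · 2 · 2 · 3 · 0
3 · 3 · 3 · 3 · 1 · 0
2 · 3 · 2 · 2 · 0 · 1
3 · 1 · 0 · 3 · 3 · 0
18) 2 · 3 · 3 · 3 · 3 · 0
1 · 3 · 2 · 1 · 2 · 0
1 · 2 · 1 · 1 · 2 · 1
0 · 3 · 2 · 1 · 0 · 1
19) 3 · 1 · 2 · 1 · 0 · 1
2 · 2 · 0 · 3 · 3 · 0
1 · 3 · 2 · 1 · 2 · 1
0 · 3 · 2 · 1 · 0 · 1
20) 3 · 1 · 2 · 1 · 0 · 1
2 · 3 · 0 · 3 · 3 · 0
1 · 3 · 2 · 1 · 2 · 1
0 · 3 · 2 · 1 · 0 · 1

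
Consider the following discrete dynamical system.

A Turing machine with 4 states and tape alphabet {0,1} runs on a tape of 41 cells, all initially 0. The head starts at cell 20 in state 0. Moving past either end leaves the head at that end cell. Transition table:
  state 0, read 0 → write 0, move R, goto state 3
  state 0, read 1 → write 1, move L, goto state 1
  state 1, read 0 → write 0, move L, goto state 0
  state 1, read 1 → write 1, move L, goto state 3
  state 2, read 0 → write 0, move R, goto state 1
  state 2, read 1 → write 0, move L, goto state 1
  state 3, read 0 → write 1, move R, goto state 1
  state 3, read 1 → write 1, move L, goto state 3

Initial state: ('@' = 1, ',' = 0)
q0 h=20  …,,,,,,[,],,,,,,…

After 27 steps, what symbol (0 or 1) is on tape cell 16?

1

t=0: q0 h=20  …,,,,,,[,],,,,,,…
t=1: q3 h=21  …,,,,,,[,],,,,,,…
t=2: q1 h=22  …,,,,,@[,],,,,,,…
t=3: q0 h=21  …,,,,,,[@],,,,,,…
t=4: q1 h=20  …,,,,,,[,]@,,,,,…
t=5: q0 h=19  …,,,,,,[,],@,,,,…
t=6: q3 h=20  …,,,,,,[,]@,,,,,…
t=7: q1 h=21  …,,,,,@[@],,,,,,…
t=8: q3 h=20  …,,,,,,[@]@,,,,,…
t=9: q3 h=19  …,,,,,,[,]@@,,,,…
t=10: q1 h=20  …,,,,,@[@]@,,,,,…
t=11: q3 h=19  …,,,,,,[@]@@,,,,…
t=12: q3 h=18  …,,,,,,[,]@@@,,,…
t=13: q1 h=19  …,,,,,@[@]@@,,,,…
t=14: q3 h=18  …,,,,,,[@]@@@,,,…
t=15: q3 h=17  …,,,,,,[,]@@@@,,…
t=16: q1 h=18  …,,,,,@[@]@@@,,,…
t=17: q3 h=17  …,,,,,,[@]@@@@,,…
t=18: q3 h=16  …,,,,,,[,]@@@@@,…
t=19: q1 h=17  …,,,,,@[@]@@@@,,…
t=20: q3 h=16  …,,,,,,[@]@@@@@,…
t=21: q3 h=15  …,,,,,,[,]@@@@@@…
t=22: q1 h=16  …,,,,,@[@]@@@@@,…
t=23: q3 h=15  …,,,,,,[@]@@@@@@…
t=24: q3 h=14  …,,,,,,[,]@@@@@@…
t=25: q1 h=15  …,,,,,@[@]@@@@@@…
t=26: q3 h=14  …,,,,,,[@]@@@@@@…
t=27: q3 h=13  …,,,,,,[,]@@@@@@…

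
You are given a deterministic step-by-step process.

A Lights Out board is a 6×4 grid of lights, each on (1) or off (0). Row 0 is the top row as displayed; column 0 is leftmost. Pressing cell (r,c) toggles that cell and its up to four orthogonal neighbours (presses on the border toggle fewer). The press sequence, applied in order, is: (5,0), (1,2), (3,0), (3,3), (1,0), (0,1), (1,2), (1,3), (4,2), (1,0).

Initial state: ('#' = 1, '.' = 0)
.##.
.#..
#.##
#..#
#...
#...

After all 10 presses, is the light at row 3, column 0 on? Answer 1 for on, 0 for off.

[0] .##.
.#..
#.##
#..#
#...
#...
[1] .##.
.#..
#.##
#..#
....
.#..
[2] .#..
..##
#..#
#..#
....
.#..
[3] .#..
..##
...#
.#.#
#...
.#..
[4] .#..
..##
....
.##.
#..#
.#..
[5] ##..
####
#...
.##.
#..#
.#..
[6] ..#.
#.##
#...
.##.
#..#
.#..
[7] ....
##..
#.#.
.##.
#..#
.#..
[8] ...#
####
#.##
.##.
#..#
.#..
[9] ...#
####
#.##
.#..
###.
.##.
[10] #..#
..##
..##
.#..
###.
.##.

0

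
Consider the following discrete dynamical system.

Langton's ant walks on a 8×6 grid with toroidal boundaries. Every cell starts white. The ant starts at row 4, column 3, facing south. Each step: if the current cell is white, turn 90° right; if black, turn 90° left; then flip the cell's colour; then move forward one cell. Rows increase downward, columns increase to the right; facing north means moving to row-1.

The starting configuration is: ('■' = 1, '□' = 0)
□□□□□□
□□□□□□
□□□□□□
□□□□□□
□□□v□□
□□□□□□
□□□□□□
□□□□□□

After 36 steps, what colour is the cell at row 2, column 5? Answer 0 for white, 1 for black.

0) □□□□□□
□□□□□□
□□□□□□
□□□□□□
□□□v□□
□□□□□□
□□□□□□
□□□□□□
1) □□□□□□
□□□□□□
□□□□□□
□□□□□□
□□<■□□
□□□□□□
□□□□□□
□□□□□□
2) □□□□□□
□□□□□□
□□□□□□
□□^□□□
□□■■□□
□□□□□□
□□□□□□
□□□□□□
3) □□□□□□
□□□□□□
□□□□□□
□□■>□□
□□■■□□
□□□□□□
□□□□□□
□□□□□□
4) □□□□□□
□□□□□□
□□□□□□
□□■■□□
□□■v□□
□□□□□□
□□□□□□
□□□□□□
5) □□□□□□
□□□□□□
□□□□□□
□□■■□□
□□■□>□
□□□□□□
□□□□□□
□□□□□□
6) □□□□□□
□□□□□□
□□□□□□
□□■■□□
□□■□■□
□□□□v□
□□□□□□
□□□□□□
7) □□□□□□
□□□□□□
□□□□□□
□□■■□□
□□■□■□
□□□<■□
□□□□□□
□□□□□□
8) □□□□□□
□□□□□□
□□□□□□
□□■■□□
□□■^■□
□□□■■□
□□□□□□
□□□□□□
9) □□□□□□
□□□□□□
□□□□□□
□□■■□□
□□■■>□
□□□■■□
□□□□□□
□□□□□□
10) □□□□□□
□□□□□□
□□□□□□
□□■■^□
□□■■□□
□□□■■□
□□□□□□
□□□□□□
11) □□□□□□
□□□□□□
□□□□□□
□□■■■>
□□■■□□
□□□■■□
□□□□□□
□□□□□□
12) □□□□□□
□□□□□□
□□□□□□
□□■■■■
□□■■□v
□□□■■□
□□□□□□
□□□□□□
13) □□□□□□
□□□□□□
□□□□□□
□□■■■■
□□■■<■
□□□■■□
□□□□□□
□□□□□□
14) □□□□□□
□□□□□□
□□□□□□
□□■■^■
□□■■■■
□□□■■□
□□□□□□
□□□□□□
15) □□□□□□
□□□□□□
□□□□□□
□□■<□■
□□■■■■
□□□■■□
□□□□□□
□□□□□□
16) □□□□□□
□□□□□□
□□□□□□
□□■□□■
□□■v■■
□□□■■□
□□□□□□
□□□□□□
17) □□□□□□
□□□□□□
□□□□□□
□□■□□■
□□■□>■
□□□■■□
□□□□□□
□□□□□□
18) □□□□□□
□□□□□□
□□□□□□
□□■□^■
□□■□□■
□□□■■□
□□□□□□
□□□□□□
19) □□□□□□
□□□□□□
□□□□□□
□□■□■>
□□■□□■
□□□■■□
□□□□□□
□□□□□□
20) □□□□□□
□□□□□□
□□□□□^
□□■□■□
□□■□□■
□□□■■□
□□□□□□
□□□□□□
21) □□□□□□
□□□□□□
>□□□□■
□□■□■□
□□■□□■
□□□■■□
□□□□□□
□□□□□□
22) □□□□□□
□□□□□□
■□□□□■
v□■□■□
□□■□□■
□□□■■□
□□□□□□
□□□□□□
23) □□□□□□
□□□□□□
■□□□□■
■□■□■<
□□■□□■
□□□■■□
□□□□□□
□□□□□□
24) □□□□□□
□□□□□□
■□□□□^
■□■□■■
□□■□□■
□□□■■□
□□□□□□
□□□□□□
25) □□□□□□
□□□□□□
■□□□<□
■□■□■■
□□■□□■
□□□■■□
□□□□□□
□□□□□□
26) □□□□□□
□□□□^□
■□□□■□
■□■□■■
□□■□□■
□□□■■□
□□□□□□
□□□□□□
27) □□□□□□
□□□□■>
■□□□■□
■□■□■■
□□■□□■
□□□■■□
□□□□□□
□□□□□□
28) □□□□□□
□□□□■■
■□□□■v
■□■□■■
□□■□□■
□□□■■□
□□□□□□
□□□□□□
29) □□□□□□
□□□□■■
■□□□<■
■□■□■■
□□■□□■
□□□■■□
□□□□□□
□□□□□□
30) □□□□□□
□□□□■■
■□□□□■
■□■□v■
□□■□□■
□□□■■□
□□□□□□
□□□□□□
31) □□□□□□
□□□□■■
■□□□□■
■□■□□>
□□■□□■
□□□■■□
□□□□□□
□□□□□□
32) □□□□□□
□□□□■■
■□□□□^
■□■□□□
□□■□□■
□□□■■□
□□□□□□
□□□□□□
33) □□□□□□
□□□□■■
■□□□<□
■□■□□□
□□■□□■
□□□■■□
□□□□□□
□□□□□□
34) □□□□□□
□□□□^■
■□□□■□
■□■□□□
□□■□□■
□□□■■□
□□□□□□
□□□□□□
35) □□□□□□
□□□<□■
■□□□■□
■□■□□□
□□■□□■
□□□■■□
□□□□□□
□□□□□□
36) □□□^□□
□□□■□■
■□□□■□
■□■□□□
□□■□□■
□□□■■□
□□□□□□
□□□□□□

0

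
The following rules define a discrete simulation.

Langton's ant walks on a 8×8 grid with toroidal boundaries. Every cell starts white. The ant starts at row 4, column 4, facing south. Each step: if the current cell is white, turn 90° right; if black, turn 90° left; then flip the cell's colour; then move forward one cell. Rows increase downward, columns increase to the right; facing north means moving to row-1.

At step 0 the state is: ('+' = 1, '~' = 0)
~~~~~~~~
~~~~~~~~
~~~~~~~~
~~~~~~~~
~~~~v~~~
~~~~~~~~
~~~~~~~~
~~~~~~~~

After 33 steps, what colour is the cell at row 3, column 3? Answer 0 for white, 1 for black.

1

t=0: ~~~~~~~~
~~~~~~~~
~~~~~~~~
~~~~~~~~
~~~~v~~~
~~~~~~~~
~~~~~~~~
~~~~~~~~
t=1: ~~~~~~~~
~~~~~~~~
~~~~~~~~
~~~~~~~~
~~~<+~~~
~~~~~~~~
~~~~~~~~
~~~~~~~~
t=2: ~~~~~~~~
~~~~~~~~
~~~~~~~~
~~~^~~~~
~~~++~~~
~~~~~~~~
~~~~~~~~
~~~~~~~~
t=3: ~~~~~~~~
~~~~~~~~
~~~~~~~~
~~~+>~~~
~~~++~~~
~~~~~~~~
~~~~~~~~
~~~~~~~~
t=4: ~~~~~~~~
~~~~~~~~
~~~~~~~~
~~~++~~~
~~~+v~~~
~~~~~~~~
~~~~~~~~
~~~~~~~~
t=5: ~~~~~~~~
~~~~~~~~
~~~~~~~~
~~~++~~~
~~~+~>~~
~~~~~~~~
~~~~~~~~
~~~~~~~~
t=6: ~~~~~~~~
~~~~~~~~
~~~~~~~~
~~~++~~~
~~~+~+~~
~~~~~v~~
~~~~~~~~
~~~~~~~~
t=7: ~~~~~~~~
~~~~~~~~
~~~~~~~~
~~~++~~~
~~~+~+~~
~~~~<+~~
~~~~~~~~
~~~~~~~~
t=8: ~~~~~~~~
~~~~~~~~
~~~~~~~~
~~~++~~~
~~~+^+~~
~~~~++~~
~~~~~~~~
~~~~~~~~
t=9: ~~~~~~~~
~~~~~~~~
~~~~~~~~
~~~++~~~
~~~++>~~
~~~~++~~
~~~~~~~~
~~~~~~~~
t=10: ~~~~~~~~
~~~~~~~~
~~~~~~~~
~~~++^~~
~~~++~~~
~~~~++~~
~~~~~~~~
~~~~~~~~
t=11: ~~~~~~~~
~~~~~~~~
~~~~~~~~
~~~+++>~
~~~++~~~
~~~~++~~
~~~~~~~~
~~~~~~~~
t=12: ~~~~~~~~
~~~~~~~~
~~~~~~~~
~~~++++~
~~~++~v~
~~~~++~~
~~~~~~~~
~~~~~~~~
t=13: ~~~~~~~~
~~~~~~~~
~~~~~~~~
~~~++++~
~~~++<+~
~~~~++~~
~~~~~~~~
~~~~~~~~
t=14: ~~~~~~~~
~~~~~~~~
~~~~~~~~
~~~++^+~
~~~++++~
~~~~++~~
~~~~~~~~
~~~~~~~~
t=15: ~~~~~~~~
~~~~~~~~
~~~~~~~~
~~~+<~+~
~~~++++~
~~~~++~~
~~~~~~~~
~~~~~~~~
t=16: ~~~~~~~~
~~~~~~~~
~~~~~~~~
~~~+~~+~
~~~+v++~
~~~~++~~
~~~~~~~~
~~~~~~~~
t=17: ~~~~~~~~
~~~~~~~~
~~~~~~~~
~~~+~~+~
~~~+~>+~
~~~~++~~
~~~~~~~~
~~~~~~~~
t=18: ~~~~~~~~
~~~~~~~~
~~~~~~~~
~~~+~^+~
~~~+~~+~
~~~~++~~
~~~~~~~~
~~~~~~~~
t=19: ~~~~~~~~
~~~~~~~~
~~~~~~~~
~~~+~+>~
~~~+~~+~
~~~~++~~
~~~~~~~~
~~~~~~~~
t=20: ~~~~~~~~
~~~~~~~~
~~~~~~^~
~~~+~+~~
~~~+~~+~
~~~~++~~
~~~~~~~~
~~~~~~~~
t=21: ~~~~~~~~
~~~~~~~~
~~~~~~+>
~~~+~+~~
~~~+~~+~
~~~~++~~
~~~~~~~~
~~~~~~~~
t=22: ~~~~~~~~
~~~~~~~~
~~~~~~++
~~~+~+~v
~~~+~~+~
~~~~++~~
~~~~~~~~
~~~~~~~~
t=23: ~~~~~~~~
~~~~~~~~
~~~~~~++
~~~+~+<+
~~~+~~+~
~~~~++~~
~~~~~~~~
~~~~~~~~
t=24: ~~~~~~~~
~~~~~~~~
~~~~~~^+
~~~+~+++
~~~+~~+~
~~~~++~~
~~~~~~~~
~~~~~~~~
t=25: ~~~~~~~~
~~~~~~~~
~~~~~<~+
~~~+~+++
~~~+~~+~
~~~~++~~
~~~~~~~~
~~~~~~~~
t=26: ~~~~~~~~
~~~~~^~~
~~~~~+~+
~~~+~+++
~~~+~~+~
~~~~++~~
~~~~~~~~
~~~~~~~~
t=27: ~~~~~~~~
~~~~~+>~
~~~~~+~+
~~~+~+++
~~~+~~+~
~~~~++~~
~~~~~~~~
~~~~~~~~
t=28: ~~~~~~~~
~~~~~++~
~~~~~+v+
~~~+~+++
~~~+~~+~
~~~~++~~
~~~~~~~~
~~~~~~~~
t=29: ~~~~~~~~
~~~~~++~
~~~~~<++
~~~+~+++
~~~+~~+~
~~~~++~~
~~~~~~~~
~~~~~~~~
t=30: ~~~~~~~~
~~~~~++~
~~~~~~++
~~~+~v++
~~~+~~+~
~~~~++~~
~~~~~~~~
~~~~~~~~
t=31: ~~~~~~~~
~~~~~++~
~~~~~~++
~~~+~~>+
~~~+~~+~
~~~~++~~
~~~~~~~~
~~~~~~~~
t=32: ~~~~~~~~
~~~~~++~
~~~~~~^+
~~~+~~~+
~~~+~~+~
~~~~++~~
~~~~~~~~
~~~~~~~~
t=33: ~~~~~~~~
~~~~~++~
~~~~~<~+
~~~+~~~+
~~~+~~+~
~~~~++~~
~~~~~~~~
~~~~~~~~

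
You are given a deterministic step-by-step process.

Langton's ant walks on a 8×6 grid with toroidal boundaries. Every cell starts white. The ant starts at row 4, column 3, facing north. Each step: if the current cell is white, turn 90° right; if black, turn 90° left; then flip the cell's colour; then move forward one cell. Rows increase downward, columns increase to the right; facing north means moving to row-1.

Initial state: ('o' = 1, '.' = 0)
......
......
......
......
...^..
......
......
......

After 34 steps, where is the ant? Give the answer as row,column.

step 0: ......
......
......
......
...^..
......
......
......
step 1: ......
......
......
......
...o>.
......
......
......
step 2: ......
......
......
......
...oo.
....v.
......
......
step 3: ......
......
......
......
...oo.
...<o.
......
......
step 4: ......
......
......
......
...^o.
...oo.
......
......
step 5: ......
......
......
......
..<.o.
...oo.
......
......
step 6: ......
......
......
..^...
..o.o.
...oo.
......
......
step 7: ......
......
......
..o>..
..o.o.
...oo.
......
......
step 8: ......
......
......
..oo..
..ovo.
...oo.
......
......
step 9: ......
......
......
..oo..
..<oo.
...oo.
......
......
step 10: ......
......
......
..oo..
...oo.
..voo.
......
......
step 11: ......
......
......
..oo..
...oo.
.<ooo.
......
......
step 12: ......
......
......
..oo..
.^.oo.
.oooo.
......
......
step 13: ......
......
......
..oo..
.o>oo.
.oooo.
......
......
step 14: ......
......
......
..oo..
.oooo.
.ovoo.
......
......
step 15: ......
......
......
..oo..
.oooo.
.o.>o.
......
......
step 16: ......
......
......
..oo..
.oo^o.
.o..o.
......
......
step 17: ......
......
......
..oo..
.o<.o.
.o..o.
......
......
step 18: ......
......
......
..oo..
.o..o.
.ov.o.
......
......
step 19: ......
......
......
..oo..
.o..o.
.<o.o.
......
......
step 20: ......
......
......
..oo..
.o..o.
..o.o.
.v....
......
step 21: ......
......
......
..oo..
.o..o.
..o.o.
<o....
......
step 22: ......
......
......
..oo..
.o..o.
^.o.o.
oo....
......
step 23: ......
......
......
..oo..
.o..o.
o>o.o.
oo....
......
step 24: ......
......
......
..oo..
.o..o.
ooo.o.
ov....
......
step 25: ......
......
......
..oo..
.o..o.
ooo.o.
o.>...
......
step 26: ......
......
......
..oo..
.o..o.
ooo.o.
o.o...
..v...
step 27: ......
......
......
..oo..
.o..o.
ooo.o.
o.o...
.<o...
step 28: ......
......
......
..oo..
.o..o.
ooo.o.
o^o...
.oo...
step 29: ......
......
......
..oo..
.o..o.
ooo.o.
oo>...
.oo...
step 30: ......
......
......
..oo..
.o..o.
oo^.o.
oo....
.oo...
step 31: ......
......
......
..oo..
.o..o.
o<..o.
oo....
.oo...
step 32: ......
......
......
..oo..
.o..o.
o...o.
ov....
.oo...
step 33: ......
......
......
..oo..
.o..o.
o...o.
o.>...
.oo...
step 34: ......
......
......
..oo..
.o..o.
o...o.
o.o...
.ov...

7,2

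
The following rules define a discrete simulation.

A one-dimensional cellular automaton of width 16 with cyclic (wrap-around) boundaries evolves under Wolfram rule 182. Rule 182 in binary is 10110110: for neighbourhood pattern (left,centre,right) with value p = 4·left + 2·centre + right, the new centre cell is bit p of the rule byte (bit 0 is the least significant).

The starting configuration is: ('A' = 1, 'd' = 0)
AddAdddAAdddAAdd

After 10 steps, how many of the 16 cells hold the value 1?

16

[0] AddAdddAAdddAAdd
[1] AAAAAdAddAdAddAA
[2] AAAAdAAAAAAAAAdA
[3] AAAdAdAAAAAAAdAd
[4] dAdAAAdAAAAAdAAA
[5] AAAdAdAdAAAdAdAd
[6] dAdAAAAAdAdAAAAA
[7] AAAdAAAdAAAdAAAd
[8] dAdAdAdAdAdAdAdA
[9] AAAAAAAAAAAAAAAA
[10] AAAAAAAAAAAAAAAA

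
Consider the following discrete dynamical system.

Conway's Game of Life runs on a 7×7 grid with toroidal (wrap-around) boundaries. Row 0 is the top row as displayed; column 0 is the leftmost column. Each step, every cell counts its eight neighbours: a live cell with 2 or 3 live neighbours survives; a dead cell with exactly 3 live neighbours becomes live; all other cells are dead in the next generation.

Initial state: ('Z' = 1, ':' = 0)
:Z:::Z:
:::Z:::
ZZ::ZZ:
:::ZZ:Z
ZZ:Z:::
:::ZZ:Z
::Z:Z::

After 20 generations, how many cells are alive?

11

gen 0: :Z:::Z:
:::Z:::
ZZ::ZZ:
:::ZZ:Z
ZZ:Z:::
:::ZZ:Z
::Z:Z::
gen 1: ::ZZZ::
ZZZ::ZZ
Z:Z::ZZ
:::Z::Z
Z:::::Z
ZZ::ZZ:
::Z:Z::
gen 2: Z:::Z:Z
:::::::
::ZZZ::
:Z:::::
:Z::Z::
ZZ:ZZZ:
::Z::::
gen 3: :::::::
::::ZZ:
::ZZ:::
:Z::Z::
:Z:ZZZ:
ZZ:ZZZ:
::Z::::
gen 4: :::::::
:::ZZ::
::ZZ:Z:
:Z:::Z:
:Z::::Z
ZZ:::ZZ
:ZZZZ::
gen 5: :::::::
::ZZZ::
::ZZ:Z:
ZZ::ZZZ
:ZZ::::
:::ZZZZ
:ZZZZZZ
gen 6: :Z:::::
::Z:Z::
Z::::::
Z:::ZZZ
:ZZ::::
::::::Z
Z:Z:::Z
gen 7: ZZZZ:::
:Z:::::
ZZ:ZZ::
Z::::ZZ
:Z:::::
::Z:::Z
ZZ::::Z
gen 8: ::::::Z
::::Z::
:ZZ:ZZ:
::Z:ZZZ
:Z:::Z:
::Z:::Z
:::Z::Z
gen 9: :::::Z:
:::ZZ::
:ZZ:::Z
Z:Z:::Z
ZZZZZ::
Z:Z::ZZ
Z::::ZZ
gen 10: :::::Z:
::ZZZZ:
:ZZ::ZZ
:::::ZZ
::::Z::
::Z::::
ZZ::Z::
gen 11: :ZZ::ZZ
:ZZZ:::
ZZZ::::
Z:::Z:Z
:::::Z:
:Z:Z:::
:Z:::::
gen 12: :::Z:::
:::Z::Z
::::::Z
Z::::ZZ
Z:::ZZZ
::Z::::
:Z:::::
gen 13: ::Z::::
:::::::
:::::::
::::Z::
ZZ::Z::
ZZ:::ZZ
::Z::::
gen 14: :::::::
:::::::
:::::::
:::::::
:Z::Z::
::Z::ZZ
Z:Z:::Z
gen 15: :::::::
:::::::
:::::::
:::::::
:::::Z:
::ZZ:ZZ
ZZ:::ZZ
gen 16: Z:::::Z
:::::::
:::::::
:::::::
::::ZZZ
:ZZ::::
ZZZ:ZZ:
gen 17: Z::::ZZ
:::::::
:::::::
:::::Z:
:::::Z:
::Z::::
::ZZ:Z:
gen 18: ::::ZZZ
::::::Z
:::::::
:::::::
:::::::
::ZZZ::
:ZZZZZ:
gen 19: Z:Z:::Z
::::::Z
:::::::
:::::::
:::Z:::
:Z:::Z:
:Z::::Z
gen 20: :Z:::ZZ
Z:::::Z
:::::::
:::::::
:::::::
Z:Z::::
:ZZ::ZZ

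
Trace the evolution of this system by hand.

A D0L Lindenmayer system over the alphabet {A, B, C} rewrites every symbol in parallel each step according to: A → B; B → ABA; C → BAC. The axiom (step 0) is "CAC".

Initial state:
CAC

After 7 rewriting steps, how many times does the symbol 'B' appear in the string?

297

k=0  CAC
k=1  BACBBAC
k=2  ABABBACABAABABBAC
k=3  BABABABAABABBACBABABBABABABAABABBAC
k=4  ABABABABABABABABBABABABAABABBACABABABABABAABABABABABABABABBABABABAABABBAC
k=5  BABABABABABABABABABABABABABABABAABABABABABABABABBABABABAAB…ABABABABABABABABABABABABABAABABABABABABABABBABABABAABABBAC  (len 147)
k=6  ABABABABABABABABABABABABABABABABABABABABABABABABABABABABAB…ABABABABABABABABABABABABABAABABABABABABABABBABABABAABABBAC  (len 297)
k=7  BABABABABABABABABABABABABABABABABABABABABABABABABABABABABA…ABABABABABABABABABABABABABAABABABABABABABABBABABABAABABBAC  (len 595)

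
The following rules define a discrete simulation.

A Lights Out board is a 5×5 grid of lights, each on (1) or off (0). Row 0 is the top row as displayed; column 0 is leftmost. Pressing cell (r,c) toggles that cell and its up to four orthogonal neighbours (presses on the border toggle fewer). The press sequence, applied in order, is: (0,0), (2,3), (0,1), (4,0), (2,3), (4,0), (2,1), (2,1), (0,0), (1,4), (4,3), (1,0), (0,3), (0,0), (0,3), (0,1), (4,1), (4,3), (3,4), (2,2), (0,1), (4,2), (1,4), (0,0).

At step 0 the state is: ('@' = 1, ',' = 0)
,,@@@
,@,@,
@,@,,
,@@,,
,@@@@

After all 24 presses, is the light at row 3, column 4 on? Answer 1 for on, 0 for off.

1

t=0: ,,@@@
,@,@,
@,@,,
,@@,,
,@@@@
t=1: @@@@@
@@,@,
@,@,,
,@@,,
,@@@@
t=2: @@@@@
@@,,,
@,,@@
,@@@,
,@@@@
t=3: ,,,@@
@,,,,
@,,@@
,@@@,
,@@@@
t=4: ,,,@@
@,,,,
@,,@@
@@@@,
@,@@@
t=5: ,,,@@
@,,@,
@,@,,
@@@,,
@,@@@
t=6: ,,,@@
@,,@,
@,@,,
,@@,,
,@@@@
t=7: ,,,@@
@@,@,
,@,,,
,,@,,
,@@@@
t=8: ,,,@@
@,,@,
@,@,,
,@@,,
,@@@@
t=9: @@,@@
,,,@,
@,@,,
,@@,,
,@@@@
t=10: @@,@,
,,,,@
@,@,@
,@@,,
,@@@@
t=11: @@,@,
,,,,@
@,@,@
,@@@,
,@,,,
t=12: ,@,@,
@@,,@
,,@,@
,@@@,
,@,,,
t=13: ,@@,@
@@,@@
,,@,@
,@@@,
,@,,,
t=14: @,@,@
,@,@@
,,@,@
,@@@,
,@,,,
t=15: @,,@,
,@,,@
,,@,@
,@@@,
,@,,,
t=16: ,@@@,
,,,,@
,,@,@
,@@@,
,@,,,
t=17: ,@@@,
,,,,@
,,@,@
,,@@,
@,@,,
t=18: ,@@@,
,,,,@
,,@,@
,,@,,
@,,@@
t=19: ,@@@,
,,,,@
,,@,,
,,@@@
@,,@,
t=20: ,@@@,
,,@,@
,@,@,
,,,@@
@,,@,
t=21: @,,@,
,@@,@
,@,@,
,,,@@
@,,@,
t=22: @,,@,
,@@,@
,@,@,
,,@@@
@@@,,
t=23: @,,@@
,@@@,
,@,@@
,,@@@
@@@,,
t=24: ,@,@@
@@@@,
,@,@@
,,@@@
@@@,,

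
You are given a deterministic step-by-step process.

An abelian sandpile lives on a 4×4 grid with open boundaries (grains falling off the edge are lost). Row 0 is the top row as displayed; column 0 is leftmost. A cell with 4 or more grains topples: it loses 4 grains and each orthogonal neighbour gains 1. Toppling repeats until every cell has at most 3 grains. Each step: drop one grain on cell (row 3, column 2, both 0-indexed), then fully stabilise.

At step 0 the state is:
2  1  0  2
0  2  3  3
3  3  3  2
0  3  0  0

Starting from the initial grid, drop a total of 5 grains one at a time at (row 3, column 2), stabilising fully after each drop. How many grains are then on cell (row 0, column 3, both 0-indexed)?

gen 0: 2  1  0  2
0  2  3  3
3  3  3  2
0  3  0  0
gen 1: 2  1  0  2
0  2  3  3
3  3  3  2
0  3  1  0
gen 2: 2  1  0  2
0  2  3  3
3  3  3  2
0  3  2  0
gen 3: 2  1  0  2
0  2  3  3
3  3  3  2
0  3  3  0
gen 4: 2  2  1  3
2  0  2  1
0  3  3  0
2  1  2  2
gen 5: 2  2  1  3
2  0  2  1
0  3  3  0
2  1  3  2

3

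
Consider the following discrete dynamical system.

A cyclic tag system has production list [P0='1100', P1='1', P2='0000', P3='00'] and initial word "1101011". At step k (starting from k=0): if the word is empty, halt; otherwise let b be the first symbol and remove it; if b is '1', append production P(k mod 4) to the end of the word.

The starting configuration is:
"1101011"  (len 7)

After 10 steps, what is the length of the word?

15

step 0: "1101011"  (len 7)
step 1: "1010111100"  (len 10)
step 2: "0101111001"  (len 10)
step 3: "101111001"  (len 9)
step 4: "0111100100"  (len 10)
step 5: "111100100"  (len 9)
step 6: "111001001"  (len 9)
step 7: "110010010000"  (len 12)
step 8: "1001001000000"  (len 13)
step 9: "0010010000001100"  (len 16)
step 10: "010010000001100"  (len 15)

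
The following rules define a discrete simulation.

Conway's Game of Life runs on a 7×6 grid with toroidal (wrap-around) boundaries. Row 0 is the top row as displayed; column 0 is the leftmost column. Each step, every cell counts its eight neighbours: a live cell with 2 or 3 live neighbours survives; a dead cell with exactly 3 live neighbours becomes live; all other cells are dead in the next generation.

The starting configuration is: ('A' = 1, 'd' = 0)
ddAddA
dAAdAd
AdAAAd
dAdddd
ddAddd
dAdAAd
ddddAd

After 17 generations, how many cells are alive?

[0] ddAddA
dAAdAd
AdAAAd
dAdddd
ddAddd
dAdAAd
ddddAd
[1] dAAdAA
AdddAd
AdddAA
dAdddd
dAAAdd
ddAAAd
ddAdAA
[2] dAAddd
dddddd
AAddAd
dAdAAA
dAddAd
dddddA
Addddd
[3] dAdddd
AdAddd
AAAAAd
dAdAdd
ddAAdd
AddddA
AAdddd
[4] ddAddd
AddddA
AdddAA
Addddd
AAAAAd
AdAddA
dAdddA
[5] dAdddA
AAddAd
dAddAd
ddAddd
ddAAAd
dddddd
dAAddA
[6] ddddAA
dAAdAd
AAAAdA
dAAdAd
ddAAdd
dAddAd
dAAddd
[7] AdddAA
dddddd
dddddA
ddddAA
ddddAd
dAdddd
AAAAAA
[8] ddAddd
AdddAd
ddddAA
ddddAA
ddddAA
dAdddd
ddAAdd
[9] dAAddd
dddAAd
AddAdd
AddAdd
AdddAA
ddAAAd
dAAAdd
[10] dAddAd
dAdAAd
ddAAdA
AAdAdd
AAAddd
Addddd
ddddAd
[11] ddAdAA
AAdddA
dddddA
dddAAA
ddAddA
AddddA
dddddA
[12] dAddAd
dAdddd
dddddd
AddAdA
dddAdd
AdddAA
dddddd
[13] dddddd
dddddd
Addddd
ddddAd
dddAdd
ddddAA
AdddAd
[14] dddddd
dddddd
dddddd
dddddd
dddAdA
dddAAA
ddddAd
[15] dddddd
dddddd
dddddd
dddddd
dddAdA
dddAdA
dddAAA
[16] ddddAd
dddddd
dddddd
dddddd
dddddd
AdAAdA
dddAdA
[17] ddddAd
dddddd
dddddd
dddddd
dddddd
AdAAdA
AdAAdA

9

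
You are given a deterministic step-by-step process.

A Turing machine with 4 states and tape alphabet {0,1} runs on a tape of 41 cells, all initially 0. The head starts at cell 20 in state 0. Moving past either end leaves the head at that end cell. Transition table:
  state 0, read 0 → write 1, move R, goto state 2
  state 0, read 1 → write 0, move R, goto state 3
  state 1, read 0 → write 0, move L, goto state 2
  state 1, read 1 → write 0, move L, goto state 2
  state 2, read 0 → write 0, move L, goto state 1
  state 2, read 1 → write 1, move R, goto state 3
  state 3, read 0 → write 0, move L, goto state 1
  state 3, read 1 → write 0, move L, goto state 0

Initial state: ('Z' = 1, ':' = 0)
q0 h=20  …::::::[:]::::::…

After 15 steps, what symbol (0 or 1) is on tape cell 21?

t=0: q0 h=20  …::::::[:]::::::…
t=1: q2 h=21  …:::::Z[:]::::::…
t=2: q1 h=20  …::::::[Z]::::::…
t=3: q2 h=19  …::::::[:]::::::…
t=4: q1 h=18  …::::::[:]::::::…
t=5: q2 h=17  …::::::[:]::::::…
t=6: q1 h=16  …::::::[:]::::::…
t=7: q2 h=15  …::::::[:]::::::…
t=8: q1 h=14  …::::::[:]::::::…
t=9: q2 h=13  …::::::[:]::::::…
t=10: q1 h=12  …::::::[:]::::::…
t=11: q2 h=11  …::::::[:]::::::…
t=12: q1 h=10  …::::::[:]::::::…
t=13: q2 h= 9  …::::::[:]::::::…
t=14: q1 h= 8  …::::::[:]::::::…
t=15: q2 h= 7  …::::::[:]::::::…

0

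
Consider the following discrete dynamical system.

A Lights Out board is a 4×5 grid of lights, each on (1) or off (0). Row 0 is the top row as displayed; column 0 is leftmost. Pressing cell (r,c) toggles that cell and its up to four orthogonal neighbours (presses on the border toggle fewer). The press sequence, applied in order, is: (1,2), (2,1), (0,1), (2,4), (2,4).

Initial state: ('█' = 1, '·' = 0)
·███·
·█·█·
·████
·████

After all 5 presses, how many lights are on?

11

gen 0: ·███·
·█·█·
·████
·████
gen 1: ·█·█·
··█··
·█·██
·████
gen 2: ·█·█·
·██··
█·███
··███
gen 3: █·██·
··█··
█·███
··███
gen 4: █·██·
··█·█
█·█··
··██·
gen 5: █·██·
··█··
█·███
··███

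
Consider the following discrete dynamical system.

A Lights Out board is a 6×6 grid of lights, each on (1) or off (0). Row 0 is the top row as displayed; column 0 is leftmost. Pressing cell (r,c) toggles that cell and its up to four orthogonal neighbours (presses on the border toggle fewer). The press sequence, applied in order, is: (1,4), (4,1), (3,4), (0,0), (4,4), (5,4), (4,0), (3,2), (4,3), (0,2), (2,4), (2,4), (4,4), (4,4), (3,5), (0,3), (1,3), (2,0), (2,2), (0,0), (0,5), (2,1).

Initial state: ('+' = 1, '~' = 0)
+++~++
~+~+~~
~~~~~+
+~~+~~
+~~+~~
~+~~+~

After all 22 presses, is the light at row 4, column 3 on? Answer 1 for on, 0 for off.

step 0: +++~++
~+~+~~
~~~~~+
+~~+~~
+~~+~~
~+~~+~
step 1: +++~~+
~+~~++
~~~~++
+~~+~~
+~~+~~
~+~~+~
step 2: +++~~+
~+~~++
~~~~++
++~+~~
~+++~~
~~~~+~
step 3: +++~~+
~+~~++
~~~~~+
++~~++
~++++~
~~~~+~
step 4: ~~+~~+
++~~++
~~~~~+
++~~++
~++++~
~~~~+~
step 5: ~~+~~+
++~~++
~~~~~+
++~~~+
~++~~+
~~~~~~
step 6: ~~+~~+
++~~++
~~~~~+
++~~~+
~++~++
~~~+++
step 7: ~~+~~+
++~~++
~~~~~+
~+~~~+
+~+~++
+~~+++
step 8: ~~+~~+
++~~++
~~+~~+
~~++~+
+~~~++
+~~+++
step 9: ~~+~~+
++~~++
~~+~~+
~~+~~+
+~++~+
+~~~++
step 10: ~+~+~+
+++~++
~~+~~+
~~+~~+
+~++~+
+~~~++
step 11: ~+~+~+
+++~~+
~~+++~
~~+~++
+~++~+
+~~~++
step 12: ~+~+~+
+++~++
~~+~~+
~~+~~+
+~++~+
+~~~++
step 13: ~+~+~+
+++~++
~~+~~+
~~+~++
+~+~+~
+~~~~+
step 14: ~+~+~+
+++~++
~~+~~+
~~+~~+
+~++~+
+~~~++
step 15: ~+~+~+
+++~++
~~+~~~
~~+~+~
+~++~~
+~~~++
step 16: ~++~++
++++++
~~+~~~
~~+~+~
+~++~~
+~~~++
step 17: ~+++++
++~~~+
~~++~~
~~+~+~
+~++~~
+~~~++
step 18: ~+++++
~+~~~+
++++~~
+~+~+~
+~++~~
+~~~++
step 19: ~+++++
~++~~+
+~~~~~
+~~~+~
+~++~~
+~~~++
step 20: +~++++
+++~~+
+~~~~~
+~~~+~
+~++~~
+~~~++
step 21: +~++~~
+++~~~
+~~~~~
+~~~+~
+~++~~
+~~~++
step 22: +~++~~
+~+~~~
~++~~~
++~~+~
+~++~~
+~~~++

1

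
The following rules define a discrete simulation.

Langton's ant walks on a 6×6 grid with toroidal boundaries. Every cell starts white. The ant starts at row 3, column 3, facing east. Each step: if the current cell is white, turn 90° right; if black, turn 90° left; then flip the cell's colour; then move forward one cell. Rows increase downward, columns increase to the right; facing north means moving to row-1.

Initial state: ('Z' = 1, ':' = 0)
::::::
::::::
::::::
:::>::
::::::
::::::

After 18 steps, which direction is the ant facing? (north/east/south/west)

t=0: ::::::
::::::
::::::
:::>::
::::::
::::::
t=1: ::::::
::::::
::::::
:::Z::
:::v::
::::::
t=2: ::::::
::::::
::::::
:::Z::
::<Z::
::::::
t=3: ::::::
::::::
::::::
::^Z::
::ZZ::
::::::
t=4: ::::::
::::::
::::::
::Z>::
::ZZ::
::::::
t=5: ::::::
::::::
:::^::
::Z:::
::ZZ::
::::::
t=6: ::::::
::::::
:::Z>:
::Z:::
::ZZ::
::::::
t=7: ::::::
::::::
:::ZZ:
::Z:v:
::ZZ::
::::::
t=8: ::::::
::::::
:::ZZ:
::Z<Z:
::ZZ::
::::::
t=9: ::::::
::::::
:::^Z:
::ZZZ:
::ZZ::
::::::
t=10: ::::::
::::::
::<:Z:
::ZZZ:
::ZZ::
::::::
t=11: ::::::
::^:::
::Z:Z:
::ZZZ:
::ZZ::
::::::
t=12: ::::::
::Z>::
::Z:Z:
::ZZZ:
::ZZ::
::::::
t=13: ::::::
::ZZ::
::ZvZ:
::ZZZ:
::ZZ::
::::::
t=14: ::::::
::ZZ::
::<ZZ:
::ZZZ:
::ZZ::
::::::
t=15: ::::::
::ZZ::
:::ZZ:
::vZZ:
::ZZ::
::::::
t=16: ::::::
::ZZ::
:::ZZ:
:::>Z:
::ZZ::
::::::
t=17: ::::::
::ZZ::
:::^Z:
::::Z:
::ZZ::
::::::
t=18: ::::::
::ZZ::
::<:Z:
::::Z:
::ZZ::
::::::

west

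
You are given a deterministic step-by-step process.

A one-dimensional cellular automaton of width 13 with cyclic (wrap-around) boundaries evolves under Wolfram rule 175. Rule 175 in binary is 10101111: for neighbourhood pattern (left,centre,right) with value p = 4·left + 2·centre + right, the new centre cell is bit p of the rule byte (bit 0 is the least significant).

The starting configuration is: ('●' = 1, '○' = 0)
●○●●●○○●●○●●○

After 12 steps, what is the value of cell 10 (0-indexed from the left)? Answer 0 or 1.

[0] ●○●●●○○●●○●●○
[1] ●●●●○○●●○●●○●
[2] ●●●○○●●○●●○●●
[3] ●●○○●●○●●○●●●
[4] ●○○●●○●●○●●●●
[5] ○○●●○●●○●●●●●
[6] ○●●○●●○●●●●●○
[7] ●●○●●○●●●●●○○
[8] ●○●●○●●●●●○○●
[9] ○●●○●●●●●○○●●
[10] ●●○●●●●●○○●●○
[11] ●○●●●●●○○●●○●
[12] ○●●●●●○○●●○●●

0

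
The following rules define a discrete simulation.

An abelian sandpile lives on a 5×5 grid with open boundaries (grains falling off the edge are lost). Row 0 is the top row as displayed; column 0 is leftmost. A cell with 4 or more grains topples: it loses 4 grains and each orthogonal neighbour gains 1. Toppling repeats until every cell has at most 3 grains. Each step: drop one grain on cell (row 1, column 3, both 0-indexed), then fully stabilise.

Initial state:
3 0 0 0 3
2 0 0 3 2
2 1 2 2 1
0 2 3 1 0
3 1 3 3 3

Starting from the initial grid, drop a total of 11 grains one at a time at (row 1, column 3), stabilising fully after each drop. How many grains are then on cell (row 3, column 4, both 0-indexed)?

3

k=0  3 0 0 0 3
2 0 0 3 2
2 1 2 2 1
0 2 3 1 0
3 1 3 3 3
k=1  3 0 0 1 3
2 0 1 0 3
2 1 2 3 1
0 2 3 1 0
3 1 3 3 3
k=2  3 0 0 1 3
2 0 1 1 3
2 1 2 3 1
0 2 3 1 0
3 1 3 3 3
k=3  3 0 0 1 3
2 0 1 2 3
2 1 2 3 1
0 2 3 1 0
3 1 3 3 3
k=4  3 0 0 1 3
2 0 1 3 3
2 1 2 3 1
0 2 3 1 0
3 1 3 3 3
k=5  3 0 0 3 0
2 0 2 2 1
2 1 3 0 3
0 2 3 2 0
3 1 3 3 3
k=6  3 0 0 3 0
2 0 2 3 1
2 1 3 0 3
0 2 3 2 0
3 1 3 3 3
k=7  3 0 1 0 1
2 0 3 1 2
2 1 3 1 3
0 2 3 2 0
3 1 3 3 3
k=8  3 0 1 0 1
2 0 3 2 2
2 1 3 1 3
0 2 3 2 0
3 1 3 3 3
k=9  3 0 1 0 1
2 0 3 3 2
2 1 3 1 3
0 2 3 2 0
3 1 3 3 3
k=10  3 0 2 1 2
2 1 1 3 0
2 2 2 1 1
0 3 2 1 3
3 2 1 2 0
k=11  3 0 2 2 2
2 1 2 0 1
2 2 2 2 1
0 3 2 1 3
3 2 1 2 0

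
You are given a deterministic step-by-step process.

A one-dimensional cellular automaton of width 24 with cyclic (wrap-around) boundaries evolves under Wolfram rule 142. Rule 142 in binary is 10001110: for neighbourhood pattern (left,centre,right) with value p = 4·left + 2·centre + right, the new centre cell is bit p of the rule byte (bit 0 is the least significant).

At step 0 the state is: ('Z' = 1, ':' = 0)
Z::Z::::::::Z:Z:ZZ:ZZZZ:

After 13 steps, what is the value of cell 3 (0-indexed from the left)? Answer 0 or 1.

k=0  Z::Z::::::::Z:Z:ZZ:ZZZZ:
k=1  Z:ZZ:::::::ZZ:Z:Z::ZZZ::
k=2  Z:Z:::::::ZZ::Z:Z:ZZZ::Z
k=3  ::Z::::::ZZ::ZZ:Z:ZZ::ZZ
k=4  :ZZ:::::ZZ::ZZ::Z:Z::ZZ:
k=5  ZZ:::::ZZ::ZZ::ZZ:Z:ZZ::
k=6  Z:::::ZZ::ZZ::ZZ::Z:Z::Z
k=7  :::::ZZ::ZZ::ZZ::ZZ:Z:ZZ
k=8  ::::ZZ::ZZ::ZZ::ZZ::Z:Z:
k=9  :::ZZ::ZZ::ZZ::ZZ::ZZ:Z:
k=10  ::ZZ::ZZ::ZZ::ZZ::ZZ::Z:
k=11  :ZZ::ZZ::ZZ::ZZ::ZZ::ZZ:
k=12  ZZ::ZZ::ZZ::ZZ::ZZ::ZZ::
k=13  Z::ZZ::ZZ::ZZ::ZZ::ZZ::Z

1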